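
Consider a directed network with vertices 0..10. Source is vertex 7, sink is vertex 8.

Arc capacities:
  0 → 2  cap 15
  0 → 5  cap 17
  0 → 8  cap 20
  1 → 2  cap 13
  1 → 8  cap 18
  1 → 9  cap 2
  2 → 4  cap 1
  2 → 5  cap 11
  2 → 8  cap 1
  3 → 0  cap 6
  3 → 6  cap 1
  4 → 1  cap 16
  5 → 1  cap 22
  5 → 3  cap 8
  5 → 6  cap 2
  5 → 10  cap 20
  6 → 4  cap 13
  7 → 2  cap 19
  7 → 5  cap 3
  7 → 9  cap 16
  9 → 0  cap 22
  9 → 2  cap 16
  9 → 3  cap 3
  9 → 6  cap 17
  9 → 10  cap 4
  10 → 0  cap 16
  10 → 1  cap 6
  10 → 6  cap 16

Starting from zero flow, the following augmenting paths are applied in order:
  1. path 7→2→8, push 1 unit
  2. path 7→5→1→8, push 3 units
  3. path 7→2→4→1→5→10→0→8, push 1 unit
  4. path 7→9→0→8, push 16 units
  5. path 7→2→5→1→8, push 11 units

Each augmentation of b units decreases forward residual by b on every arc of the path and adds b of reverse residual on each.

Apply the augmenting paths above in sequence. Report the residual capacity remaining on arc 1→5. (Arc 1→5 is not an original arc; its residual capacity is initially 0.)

Residual capacity of (1,5): 13

after path 1 (7→2→8, push 1): res(1,5)=0
after path 2 (7→5→1→8, push 3): res(1,5)=3
after path 3 (7→2→4→1→5→10→0→8, push 1): res(1,5)=2
after path 4 (7→9→0→8, push 16): res(1,5)=2
after path 5 (7→2→5→1→8, push 11): res(1,5)=13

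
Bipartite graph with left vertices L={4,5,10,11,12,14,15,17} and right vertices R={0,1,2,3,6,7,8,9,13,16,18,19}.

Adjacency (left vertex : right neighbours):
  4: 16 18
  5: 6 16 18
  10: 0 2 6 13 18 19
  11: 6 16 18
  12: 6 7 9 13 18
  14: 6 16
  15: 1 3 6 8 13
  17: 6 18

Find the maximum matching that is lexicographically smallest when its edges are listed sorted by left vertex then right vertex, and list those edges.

|M| = 6 (so the lex-smallest maximum matching has 6 edges)
process left vertices in ascending order; for each, take the smallest-labelled available neighbour that still permits 6 edges overall, or leave it unmatched if none does
lex-smallest matching: {4-16, 5-6, 10-0, 11-18, 12-7, 15-1}

Lex-smallest maximum matching: {(4,16), (5,6), (10,0), (11,18), (12,7), (15,1)}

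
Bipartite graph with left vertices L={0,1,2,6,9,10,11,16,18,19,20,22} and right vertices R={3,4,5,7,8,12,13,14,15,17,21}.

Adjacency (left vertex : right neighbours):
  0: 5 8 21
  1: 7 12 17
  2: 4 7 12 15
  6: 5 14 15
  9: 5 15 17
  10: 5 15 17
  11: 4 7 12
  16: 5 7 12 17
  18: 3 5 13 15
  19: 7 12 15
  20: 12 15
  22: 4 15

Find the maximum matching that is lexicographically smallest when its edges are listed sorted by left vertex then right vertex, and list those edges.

|M| = 9 (so the lex-smallest maximum matching has 9 edges)
process left vertices in ascending order; for each, take the smallest-labelled available neighbour that still permits 9 edges overall, or leave it unmatched if none does
lex-smallest matching: {0-8, 1-7, 2-4, 6-14, 9-5, 10-15, 11-12, 16-17, 18-3}

Lex-smallest maximum matching: {(0,8), (1,7), (2,4), (6,14), (9,5), (10,15), (11,12), (16,17), (18,3)}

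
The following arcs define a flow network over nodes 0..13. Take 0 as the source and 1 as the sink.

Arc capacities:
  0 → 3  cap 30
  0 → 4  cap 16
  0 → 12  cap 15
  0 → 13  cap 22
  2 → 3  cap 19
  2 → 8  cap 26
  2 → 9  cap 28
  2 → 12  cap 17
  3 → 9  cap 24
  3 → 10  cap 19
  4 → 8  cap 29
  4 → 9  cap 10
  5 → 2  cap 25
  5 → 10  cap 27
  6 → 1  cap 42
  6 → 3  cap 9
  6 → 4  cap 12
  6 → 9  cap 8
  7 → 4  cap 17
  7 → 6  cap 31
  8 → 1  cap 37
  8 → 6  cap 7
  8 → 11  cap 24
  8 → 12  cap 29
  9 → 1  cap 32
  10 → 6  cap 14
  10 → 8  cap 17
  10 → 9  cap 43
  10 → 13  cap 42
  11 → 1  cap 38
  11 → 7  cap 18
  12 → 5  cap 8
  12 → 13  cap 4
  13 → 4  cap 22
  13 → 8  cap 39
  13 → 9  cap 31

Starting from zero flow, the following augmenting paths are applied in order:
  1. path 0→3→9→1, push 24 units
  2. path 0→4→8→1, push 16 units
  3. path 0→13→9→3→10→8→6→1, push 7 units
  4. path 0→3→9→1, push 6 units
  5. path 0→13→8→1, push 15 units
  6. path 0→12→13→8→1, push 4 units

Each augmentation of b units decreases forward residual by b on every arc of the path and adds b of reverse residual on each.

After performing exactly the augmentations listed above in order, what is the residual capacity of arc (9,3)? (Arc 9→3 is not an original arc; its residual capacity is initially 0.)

after path 1 (0→3→9→1, push 24): res(9,3)=24
after path 2 (0→4→8→1, push 16): res(9,3)=24
after path 3 (0→13→9→3→10→8→6→1, push 7): res(9,3)=17
after path 4 (0→3→9→1, push 6): res(9,3)=23
after path 5 (0→13→8→1, push 15): res(9,3)=23
after path 6 (0→12→13→8→1, push 4): res(9,3)=23

Residual capacity of (9,3): 23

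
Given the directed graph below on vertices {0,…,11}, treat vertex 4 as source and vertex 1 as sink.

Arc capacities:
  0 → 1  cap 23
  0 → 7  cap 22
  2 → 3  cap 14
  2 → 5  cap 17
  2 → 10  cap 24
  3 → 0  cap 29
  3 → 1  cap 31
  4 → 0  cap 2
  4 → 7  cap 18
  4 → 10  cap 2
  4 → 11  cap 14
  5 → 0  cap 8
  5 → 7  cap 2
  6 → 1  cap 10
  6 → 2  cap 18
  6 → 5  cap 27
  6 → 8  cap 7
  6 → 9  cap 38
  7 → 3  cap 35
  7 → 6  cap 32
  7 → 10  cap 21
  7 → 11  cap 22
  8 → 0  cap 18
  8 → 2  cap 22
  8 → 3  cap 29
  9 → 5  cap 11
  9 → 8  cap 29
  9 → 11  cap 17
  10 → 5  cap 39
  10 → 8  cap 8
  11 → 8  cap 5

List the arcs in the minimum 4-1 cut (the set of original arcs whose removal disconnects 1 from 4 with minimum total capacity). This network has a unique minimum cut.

augment #1: 4→0→1 push 2
augment #2: 4→7→3→1 push 18
augment #3: 4→10→5→0→1 push 2
augment #4: 4→11→8→0→1 push 5
max flow = 27; residual-reachable set from 4 gives S-side
cut edges (S→T): {(4,0), (4,7), (4,10), (11,8)} total cap 27

Min-cut arcs: {(4,0), (4,7), (4,10), (11,8)} (total capacity 27)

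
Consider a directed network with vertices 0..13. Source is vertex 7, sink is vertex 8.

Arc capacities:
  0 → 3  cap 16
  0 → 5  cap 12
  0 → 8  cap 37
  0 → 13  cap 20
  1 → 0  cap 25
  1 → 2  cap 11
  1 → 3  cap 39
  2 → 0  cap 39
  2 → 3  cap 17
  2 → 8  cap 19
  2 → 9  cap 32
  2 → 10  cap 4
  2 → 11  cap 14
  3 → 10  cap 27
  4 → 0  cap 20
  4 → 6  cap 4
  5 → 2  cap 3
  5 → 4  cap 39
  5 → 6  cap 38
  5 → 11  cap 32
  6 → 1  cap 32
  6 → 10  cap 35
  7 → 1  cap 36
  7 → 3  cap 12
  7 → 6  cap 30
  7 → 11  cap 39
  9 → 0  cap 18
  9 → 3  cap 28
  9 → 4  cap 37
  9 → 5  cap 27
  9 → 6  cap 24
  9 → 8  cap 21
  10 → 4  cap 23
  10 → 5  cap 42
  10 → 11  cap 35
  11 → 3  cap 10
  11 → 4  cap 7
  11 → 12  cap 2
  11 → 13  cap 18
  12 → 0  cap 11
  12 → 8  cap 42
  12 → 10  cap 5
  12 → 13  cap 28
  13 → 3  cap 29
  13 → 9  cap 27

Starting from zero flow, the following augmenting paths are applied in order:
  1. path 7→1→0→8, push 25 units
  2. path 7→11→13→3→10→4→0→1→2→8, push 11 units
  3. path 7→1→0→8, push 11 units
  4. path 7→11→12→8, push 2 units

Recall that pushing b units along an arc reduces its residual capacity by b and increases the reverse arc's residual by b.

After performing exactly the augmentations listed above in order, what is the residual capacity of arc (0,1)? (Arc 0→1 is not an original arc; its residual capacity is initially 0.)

after path 1 (7→1→0→8, push 25): res(0,1)=25
after path 2 (7→11→13→3→10→4→0→1→2→8, push 11): res(0,1)=14
after path 3 (7→1→0→8, push 11): res(0,1)=25
after path 4 (7→11→12→8, push 2): res(0,1)=25

Residual capacity of (0,1): 25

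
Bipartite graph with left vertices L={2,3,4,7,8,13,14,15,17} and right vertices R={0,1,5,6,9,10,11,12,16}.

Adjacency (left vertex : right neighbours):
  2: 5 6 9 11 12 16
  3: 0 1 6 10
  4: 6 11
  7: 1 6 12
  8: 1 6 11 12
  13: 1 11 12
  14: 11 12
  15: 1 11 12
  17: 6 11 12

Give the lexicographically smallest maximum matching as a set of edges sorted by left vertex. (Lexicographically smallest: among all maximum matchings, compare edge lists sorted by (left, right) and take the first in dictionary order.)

|M| = 6 (so the lex-smallest maximum matching has 6 edges)
process left vertices in ascending order; for each, take the smallest-labelled available neighbour that still permits 6 edges overall, or leave it unmatched if none does
lex-smallest matching: {2-5, 3-0, 4-6, 7-1, 8-11, 13-12}

Lex-smallest maximum matching: {(2,5), (3,0), (4,6), (7,1), (8,11), (13,12)}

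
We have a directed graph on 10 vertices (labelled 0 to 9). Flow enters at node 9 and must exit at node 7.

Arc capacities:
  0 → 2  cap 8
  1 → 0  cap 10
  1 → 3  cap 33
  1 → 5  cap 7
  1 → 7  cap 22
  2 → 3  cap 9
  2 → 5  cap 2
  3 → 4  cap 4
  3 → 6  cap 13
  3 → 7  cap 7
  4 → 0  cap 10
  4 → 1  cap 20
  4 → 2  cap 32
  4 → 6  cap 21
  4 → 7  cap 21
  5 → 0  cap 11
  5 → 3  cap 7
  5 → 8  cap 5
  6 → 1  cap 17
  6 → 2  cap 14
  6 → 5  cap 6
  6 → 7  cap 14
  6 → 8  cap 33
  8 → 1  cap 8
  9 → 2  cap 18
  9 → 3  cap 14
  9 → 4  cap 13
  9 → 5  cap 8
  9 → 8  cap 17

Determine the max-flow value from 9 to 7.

augment #1: 9→3→7 bottleneck 7, total now 7
augment #2: 9→4→7 bottleneck 13, total now 20
augment #3: 9→3→4→7 bottleneck 4, total now 24
augment #4: 9→3→6→7 bottleneck 3, total now 27
augment #5: 9→8→1→7 bottleneck 8, total now 35
augment #6: 9→2→3→6→7 bottleneck 9, total now 44
augment #7: 9→5→3→6→7 bottleneck 1, total now 45

Maximum flow value: 45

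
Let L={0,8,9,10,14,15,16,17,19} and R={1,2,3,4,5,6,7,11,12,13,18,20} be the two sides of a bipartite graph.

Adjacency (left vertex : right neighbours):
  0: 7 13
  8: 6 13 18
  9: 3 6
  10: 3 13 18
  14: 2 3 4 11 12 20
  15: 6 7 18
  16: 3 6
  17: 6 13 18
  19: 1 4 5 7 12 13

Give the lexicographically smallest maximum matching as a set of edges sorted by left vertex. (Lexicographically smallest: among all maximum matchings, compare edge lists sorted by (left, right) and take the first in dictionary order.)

|M| = 7 (so the lex-smallest maximum matching has 7 edges)
process left vertices in ascending order; for each, take the smallest-labelled available neighbour that still permits 7 edges overall, or leave it unmatched if none does
lex-smallest matching: {0-7, 8-6, 9-3, 10-13, 14-2, 15-18, 19-1}

Lex-smallest maximum matching: {(0,7), (8,6), (9,3), (10,13), (14,2), (15,18), (19,1)}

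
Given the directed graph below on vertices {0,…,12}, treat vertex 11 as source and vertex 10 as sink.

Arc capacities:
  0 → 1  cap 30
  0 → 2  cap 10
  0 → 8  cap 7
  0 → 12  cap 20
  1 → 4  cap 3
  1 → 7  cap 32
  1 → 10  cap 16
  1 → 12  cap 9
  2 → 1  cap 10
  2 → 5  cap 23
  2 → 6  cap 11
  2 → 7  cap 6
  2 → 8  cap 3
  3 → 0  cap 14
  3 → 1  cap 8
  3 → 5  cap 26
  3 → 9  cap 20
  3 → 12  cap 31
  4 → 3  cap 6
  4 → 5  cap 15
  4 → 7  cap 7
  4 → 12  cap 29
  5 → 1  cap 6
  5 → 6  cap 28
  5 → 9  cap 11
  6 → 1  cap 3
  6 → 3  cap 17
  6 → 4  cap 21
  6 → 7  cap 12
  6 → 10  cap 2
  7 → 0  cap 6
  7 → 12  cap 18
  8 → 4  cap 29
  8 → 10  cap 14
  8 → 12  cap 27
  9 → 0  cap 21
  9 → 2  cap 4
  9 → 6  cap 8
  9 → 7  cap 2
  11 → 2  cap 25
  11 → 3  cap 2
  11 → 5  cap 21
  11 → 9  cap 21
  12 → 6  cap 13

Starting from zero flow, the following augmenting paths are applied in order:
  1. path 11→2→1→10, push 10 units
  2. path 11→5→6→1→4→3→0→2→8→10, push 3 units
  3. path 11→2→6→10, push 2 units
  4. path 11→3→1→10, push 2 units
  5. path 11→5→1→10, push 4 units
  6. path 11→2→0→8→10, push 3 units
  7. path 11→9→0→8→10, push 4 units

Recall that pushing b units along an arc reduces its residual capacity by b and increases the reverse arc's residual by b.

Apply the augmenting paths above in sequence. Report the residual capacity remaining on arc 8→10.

Residual capacity of (8,10): 4

after path 1 (11→2→1→10, push 10): res(8,10)=14
after path 2 (11→5→6→1→4→3→0→2→8→10, push 3): res(8,10)=11
after path 3 (11→2→6→10, push 2): res(8,10)=11
after path 4 (11→3→1→10, push 2): res(8,10)=11
after path 5 (11→5→1→10, push 4): res(8,10)=11
after path 6 (11→2→0→8→10, push 3): res(8,10)=8
after path 7 (11→9→0→8→10, push 4): res(8,10)=4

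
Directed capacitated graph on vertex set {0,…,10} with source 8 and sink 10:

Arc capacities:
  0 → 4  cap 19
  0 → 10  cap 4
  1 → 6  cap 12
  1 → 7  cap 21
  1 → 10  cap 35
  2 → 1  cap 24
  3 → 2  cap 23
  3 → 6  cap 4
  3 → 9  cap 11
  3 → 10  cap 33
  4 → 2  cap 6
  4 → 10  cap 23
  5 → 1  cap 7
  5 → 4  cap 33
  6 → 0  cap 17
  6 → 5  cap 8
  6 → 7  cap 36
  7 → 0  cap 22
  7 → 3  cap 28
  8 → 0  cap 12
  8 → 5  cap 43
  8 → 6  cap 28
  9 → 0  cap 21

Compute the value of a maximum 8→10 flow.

augment #1: 8→0→10 bottleneck 4, total now 4
augment #2: 8→0→4→10 bottleneck 8, total now 12
augment #3: 8→5→1→10 bottleneck 7, total now 19
augment #4: 8→5→4→10 bottleneck 15, total now 34
augment #5: 8→6→7→3→10 bottleneck 28, total now 62
augment #6: 8→5→4→2→1→10 bottleneck 6, total now 68

Maximum flow value: 68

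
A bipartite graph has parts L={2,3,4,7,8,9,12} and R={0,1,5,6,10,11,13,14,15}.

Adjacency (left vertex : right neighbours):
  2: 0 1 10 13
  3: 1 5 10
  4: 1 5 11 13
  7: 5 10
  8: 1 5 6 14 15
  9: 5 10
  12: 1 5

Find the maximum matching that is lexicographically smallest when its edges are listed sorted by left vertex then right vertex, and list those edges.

|M| = 6 (so the lex-smallest maximum matching has 6 edges)
process left vertices in ascending order; for each, take the smallest-labelled available neighbour that still permits 6 edges overall, or leave it unmatched if none does
lex-smallest matching: {2-0, 3-1, 4-11, 7-5, 8-6, 9-10}

Lex-smallest maximum matching: {(2,0), (3,1), (4,11), (7,5), (8,6), (9,10)}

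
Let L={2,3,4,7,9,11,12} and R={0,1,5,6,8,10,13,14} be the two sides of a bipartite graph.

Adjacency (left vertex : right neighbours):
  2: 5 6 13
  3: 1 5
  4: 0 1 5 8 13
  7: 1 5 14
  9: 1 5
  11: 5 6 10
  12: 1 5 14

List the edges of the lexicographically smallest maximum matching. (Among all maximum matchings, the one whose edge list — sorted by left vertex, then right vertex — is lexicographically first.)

Lex-smallest maximum matching: {(2,6), (3,1), (4,0), (7,5), (11,10), (12,14)}

|M| = 6 (so the lex-smallest maximum matching has 6 edges)
process left vertices in ascending order; for each, take the smallest-labelled available neighbour that still permits 6 edges overall, or leave it unmatched if none does
lex-smallest matching: {2-6, 3-1, 4-0, 7-5, 11-10, 12-14}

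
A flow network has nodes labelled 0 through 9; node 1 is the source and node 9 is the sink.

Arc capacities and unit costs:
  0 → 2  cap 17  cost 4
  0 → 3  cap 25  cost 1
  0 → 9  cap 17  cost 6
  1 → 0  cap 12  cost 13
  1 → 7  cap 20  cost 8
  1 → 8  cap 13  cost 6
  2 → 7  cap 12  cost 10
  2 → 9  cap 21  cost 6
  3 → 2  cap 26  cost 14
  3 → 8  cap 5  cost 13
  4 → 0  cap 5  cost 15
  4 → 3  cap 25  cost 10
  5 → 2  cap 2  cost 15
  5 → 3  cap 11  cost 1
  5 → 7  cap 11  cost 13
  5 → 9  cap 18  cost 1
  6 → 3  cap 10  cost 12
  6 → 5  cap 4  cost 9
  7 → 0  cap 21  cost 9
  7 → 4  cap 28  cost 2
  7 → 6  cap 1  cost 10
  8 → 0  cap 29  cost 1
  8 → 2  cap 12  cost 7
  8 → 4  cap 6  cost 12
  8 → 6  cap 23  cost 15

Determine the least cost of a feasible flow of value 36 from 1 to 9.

shortest-cost path #1: 1→8→0→9 push 13 @ unit cost 13 (adds 169)
shortest-cost path #2: 1→0→9 push 4 @ unit cost 19 (adds 76)
shortest-cost path #3: 1→0→2→9 push 8 @ unit cost 23 (adds 184)
shortest-cost path #4: 1→7→0→2→9 push 9 @ unit cost 27 (adds 243)
shortest-cost path #5: 1→7→6→5→9 push 1 @ unit cost 28 (adds 28)
shortest-cost path #6: 1→7→0→8→2→9 push 1 @ unit cost 29 (adds 29)
total cost = 729

Minimum cost for 36 units: 729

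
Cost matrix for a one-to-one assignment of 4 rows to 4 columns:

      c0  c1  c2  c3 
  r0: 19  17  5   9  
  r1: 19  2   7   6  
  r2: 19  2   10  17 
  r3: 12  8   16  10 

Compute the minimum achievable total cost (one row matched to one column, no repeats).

optimal assignment: row0→col2 (cost 5), row1→col3 (cost 6), row2→col1 (cost 2), row3→col0 (cost 12)
total = 5 + 6 + 2 + 12 = 25

Minimum assignment cost: 25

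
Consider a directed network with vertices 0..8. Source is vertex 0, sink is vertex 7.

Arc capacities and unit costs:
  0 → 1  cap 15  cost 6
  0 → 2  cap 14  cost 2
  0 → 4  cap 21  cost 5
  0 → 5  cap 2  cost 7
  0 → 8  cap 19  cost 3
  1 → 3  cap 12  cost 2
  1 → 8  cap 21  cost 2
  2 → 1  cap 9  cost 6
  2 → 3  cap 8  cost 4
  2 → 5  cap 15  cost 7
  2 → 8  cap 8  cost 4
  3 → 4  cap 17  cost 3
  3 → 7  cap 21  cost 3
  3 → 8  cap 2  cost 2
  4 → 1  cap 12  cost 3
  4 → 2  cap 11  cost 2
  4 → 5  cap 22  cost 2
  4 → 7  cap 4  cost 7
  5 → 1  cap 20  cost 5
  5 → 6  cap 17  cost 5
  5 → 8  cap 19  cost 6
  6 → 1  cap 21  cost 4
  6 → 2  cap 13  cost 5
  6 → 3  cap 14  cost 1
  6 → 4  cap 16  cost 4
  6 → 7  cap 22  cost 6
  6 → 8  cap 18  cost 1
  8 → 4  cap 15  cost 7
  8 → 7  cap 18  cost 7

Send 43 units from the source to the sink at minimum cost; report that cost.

Minimum cost for 43 units: 448

shortest-cost path #1: 0→2→3→7 push 8 @ unit cost 9 (adds 72)
shortest-cost path #2: 0→8→7 push 18 @ unit cost 10 (adds 180)
shortest-cost path #3: 0→1→3→7 push 12 @ unit cost 11 (adds 132)
shortest-cost path #4: 0→4→7 push 4 @ unit cost 12 (adds 48)
shortest-cost path #5: 0→5→6→3→7 push 1 @ unit cost 16 (adds 16)
total cost = 448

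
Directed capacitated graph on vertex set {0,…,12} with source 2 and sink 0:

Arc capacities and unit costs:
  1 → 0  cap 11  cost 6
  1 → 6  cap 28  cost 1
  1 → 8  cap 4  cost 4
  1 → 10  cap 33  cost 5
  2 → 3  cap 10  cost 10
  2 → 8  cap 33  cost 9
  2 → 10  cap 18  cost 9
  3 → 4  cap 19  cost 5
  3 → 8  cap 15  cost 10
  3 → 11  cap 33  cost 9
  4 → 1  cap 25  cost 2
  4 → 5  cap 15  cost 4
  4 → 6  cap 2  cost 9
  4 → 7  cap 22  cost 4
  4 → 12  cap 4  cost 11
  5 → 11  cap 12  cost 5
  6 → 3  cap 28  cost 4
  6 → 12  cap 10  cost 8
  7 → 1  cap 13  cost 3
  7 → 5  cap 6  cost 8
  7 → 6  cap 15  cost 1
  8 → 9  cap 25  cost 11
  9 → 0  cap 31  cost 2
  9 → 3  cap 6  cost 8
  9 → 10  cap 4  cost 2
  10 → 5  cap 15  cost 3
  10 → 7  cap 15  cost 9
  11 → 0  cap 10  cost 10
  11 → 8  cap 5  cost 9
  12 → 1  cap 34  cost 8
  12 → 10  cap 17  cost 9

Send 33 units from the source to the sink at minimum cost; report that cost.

Minimum cost for 33 units: 734

shortest-cost path #1: 2→8→9→0 push 25 @ unit cost 22 (adds 550)
shortest-cost path #2: 2→3→4→1→0 push 8 @ unit cost 23 (adds 184)
total cost = 734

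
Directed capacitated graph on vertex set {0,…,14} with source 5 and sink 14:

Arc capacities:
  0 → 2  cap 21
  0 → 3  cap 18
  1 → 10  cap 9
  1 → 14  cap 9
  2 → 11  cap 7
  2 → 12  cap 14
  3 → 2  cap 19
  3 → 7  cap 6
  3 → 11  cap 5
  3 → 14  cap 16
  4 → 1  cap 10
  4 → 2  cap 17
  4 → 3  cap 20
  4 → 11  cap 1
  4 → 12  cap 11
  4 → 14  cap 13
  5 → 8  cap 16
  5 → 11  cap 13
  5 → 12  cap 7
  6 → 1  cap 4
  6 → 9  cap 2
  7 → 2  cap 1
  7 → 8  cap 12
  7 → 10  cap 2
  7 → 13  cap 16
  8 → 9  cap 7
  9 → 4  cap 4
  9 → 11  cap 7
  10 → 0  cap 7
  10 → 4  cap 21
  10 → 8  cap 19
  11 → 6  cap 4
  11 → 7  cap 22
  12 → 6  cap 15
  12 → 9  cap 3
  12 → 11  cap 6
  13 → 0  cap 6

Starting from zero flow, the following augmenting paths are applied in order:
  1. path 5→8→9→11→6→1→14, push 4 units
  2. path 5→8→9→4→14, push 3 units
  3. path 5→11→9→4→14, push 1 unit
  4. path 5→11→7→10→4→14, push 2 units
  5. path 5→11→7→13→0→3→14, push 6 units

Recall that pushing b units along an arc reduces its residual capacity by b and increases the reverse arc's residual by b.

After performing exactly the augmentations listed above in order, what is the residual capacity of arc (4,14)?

after path 1 (5→8→9→11→6→1→14, push 4): res(4,14)=13
after path 2 (5→8→9→4→14, push 3): res(4,14)=10
after path 3 (5→11→9→4→14, push 1): res(4,14)=9
after path 4 (5→11→7→10→4→14, push 2): res(4,14)=7
after path 5 (5→11→7→13→0→3→14, push 6): res(4,14)=7

Residual capacity of (4,14): 7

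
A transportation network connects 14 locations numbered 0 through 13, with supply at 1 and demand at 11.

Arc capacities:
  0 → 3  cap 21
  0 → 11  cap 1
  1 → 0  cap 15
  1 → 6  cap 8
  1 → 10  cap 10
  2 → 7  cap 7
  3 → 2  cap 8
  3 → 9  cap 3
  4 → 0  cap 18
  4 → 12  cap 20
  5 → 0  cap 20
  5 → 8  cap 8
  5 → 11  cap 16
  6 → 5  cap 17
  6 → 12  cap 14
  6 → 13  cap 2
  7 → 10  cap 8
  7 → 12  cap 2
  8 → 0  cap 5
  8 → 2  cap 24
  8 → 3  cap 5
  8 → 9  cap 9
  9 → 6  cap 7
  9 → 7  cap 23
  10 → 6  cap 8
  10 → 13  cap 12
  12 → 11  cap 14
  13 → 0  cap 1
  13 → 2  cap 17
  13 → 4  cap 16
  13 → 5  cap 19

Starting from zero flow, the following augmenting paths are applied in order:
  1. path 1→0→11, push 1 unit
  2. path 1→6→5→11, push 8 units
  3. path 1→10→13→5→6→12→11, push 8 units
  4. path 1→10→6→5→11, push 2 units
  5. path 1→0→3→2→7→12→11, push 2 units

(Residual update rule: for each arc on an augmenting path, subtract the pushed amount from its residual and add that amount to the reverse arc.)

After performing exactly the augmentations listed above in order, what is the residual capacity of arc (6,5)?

after path 1 (1→0→11, push 1): res(6,5)=17
after path 2 (1→6→5→11, push 8): res(6,5)=9
after path 3 (1→10→13→5→6→12→11, push 8): res(6,5)=17
after path 4 (1→10→6→5→11, push 2): res(6,5)=15
after path 5 (1→0→3→2→7→12→11, push 2): res(6,5)=15

Residual capacity of (6,5): 15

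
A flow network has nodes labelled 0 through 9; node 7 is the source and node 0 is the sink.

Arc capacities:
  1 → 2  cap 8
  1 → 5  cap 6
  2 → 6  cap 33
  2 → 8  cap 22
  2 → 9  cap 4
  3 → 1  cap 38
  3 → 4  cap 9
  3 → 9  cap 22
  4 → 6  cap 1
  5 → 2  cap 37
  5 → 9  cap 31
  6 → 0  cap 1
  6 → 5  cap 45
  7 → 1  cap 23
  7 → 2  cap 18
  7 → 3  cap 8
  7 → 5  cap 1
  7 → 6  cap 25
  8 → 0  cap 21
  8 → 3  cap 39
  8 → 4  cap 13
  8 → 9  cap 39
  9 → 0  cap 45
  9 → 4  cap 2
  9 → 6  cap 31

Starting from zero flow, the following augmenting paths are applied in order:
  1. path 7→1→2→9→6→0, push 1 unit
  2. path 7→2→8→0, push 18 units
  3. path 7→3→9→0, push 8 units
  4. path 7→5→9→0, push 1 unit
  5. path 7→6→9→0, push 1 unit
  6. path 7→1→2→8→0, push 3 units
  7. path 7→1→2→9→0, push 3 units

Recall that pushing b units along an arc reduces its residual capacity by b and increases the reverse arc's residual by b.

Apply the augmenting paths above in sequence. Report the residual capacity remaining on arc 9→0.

after path 1 (7→1→2→9→6→0, push 1): res(9,0)=45
after path 2 (7→2→8→0, push 18): res(9,0)=45
after path 3 (7→3→9→0, push 8): res(9,0)=37
after path 4 (7→5→9→0, push 1): res(9,0)=36
after path 5 (7→6→9→0, push 1): res(9,0)=35
after path 6 (7→1→2→8→0, push 3): res(9,0)=35
after path 7 (7→1→2→9→0, push 3): res(9,0)=32

Residual capacity of (9,0): 32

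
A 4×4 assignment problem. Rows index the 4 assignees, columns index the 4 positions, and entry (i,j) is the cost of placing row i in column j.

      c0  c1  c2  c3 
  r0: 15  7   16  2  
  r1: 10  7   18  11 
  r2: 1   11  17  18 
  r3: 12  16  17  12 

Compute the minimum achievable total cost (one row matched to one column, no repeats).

Minimum assignment cost: 27

optimal assignment: row0→col3 (cost 2), row1→col1 (cost 7), row2→col0 (cost 1), row3→col2 (cost 17)
total = 2 + 7 + 1 + 17 = 27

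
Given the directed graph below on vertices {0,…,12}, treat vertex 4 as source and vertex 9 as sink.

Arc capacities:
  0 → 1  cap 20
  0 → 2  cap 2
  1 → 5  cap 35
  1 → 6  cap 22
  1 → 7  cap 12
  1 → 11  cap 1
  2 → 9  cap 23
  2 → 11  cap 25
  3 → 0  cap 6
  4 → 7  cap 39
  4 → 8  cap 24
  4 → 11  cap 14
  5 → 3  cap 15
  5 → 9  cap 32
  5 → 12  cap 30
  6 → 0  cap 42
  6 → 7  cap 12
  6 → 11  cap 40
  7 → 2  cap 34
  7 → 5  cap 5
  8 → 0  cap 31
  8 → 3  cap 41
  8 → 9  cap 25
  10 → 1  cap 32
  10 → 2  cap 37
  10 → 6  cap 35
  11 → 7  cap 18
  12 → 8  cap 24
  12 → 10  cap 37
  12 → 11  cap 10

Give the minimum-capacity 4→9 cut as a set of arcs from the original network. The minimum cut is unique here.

Min-cut arcs: {(2,9), (4,8), (7,5)} (total capacity 52)

augment #1: 4→8→9 push 24
augment #2: 4→7→2→9 push 23
augment #3: 4→7→5→9 push 5
max flow = 52; residual-reachable set from 4 gives S-side
cut edges (S→T): {(2,9), (4,8), (7,5)} total cap 52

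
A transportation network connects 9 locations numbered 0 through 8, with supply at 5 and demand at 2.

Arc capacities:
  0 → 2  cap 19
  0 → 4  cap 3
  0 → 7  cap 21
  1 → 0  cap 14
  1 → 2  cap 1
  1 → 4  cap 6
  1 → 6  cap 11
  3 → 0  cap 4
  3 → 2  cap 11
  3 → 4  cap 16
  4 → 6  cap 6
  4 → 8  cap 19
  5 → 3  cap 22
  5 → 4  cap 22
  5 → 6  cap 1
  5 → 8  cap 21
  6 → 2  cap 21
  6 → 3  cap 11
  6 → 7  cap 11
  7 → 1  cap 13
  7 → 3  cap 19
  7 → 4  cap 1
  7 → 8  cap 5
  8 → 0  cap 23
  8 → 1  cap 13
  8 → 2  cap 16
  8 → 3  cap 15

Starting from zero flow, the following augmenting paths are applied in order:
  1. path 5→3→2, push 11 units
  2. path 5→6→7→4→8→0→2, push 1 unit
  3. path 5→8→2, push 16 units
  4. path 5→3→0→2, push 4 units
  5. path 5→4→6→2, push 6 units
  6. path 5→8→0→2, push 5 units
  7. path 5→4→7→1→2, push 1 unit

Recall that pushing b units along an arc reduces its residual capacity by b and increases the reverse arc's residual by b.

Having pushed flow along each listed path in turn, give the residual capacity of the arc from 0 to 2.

Residual capacity of (0,2): 9

after path 1 (5→3→2, push 11): res(0,2)=19
after path 2 (5→6→7→4→8→0→2, push 1): res(0,2)=18
after path 3 (5→8→2, push 16): res(0,2)=18
after path 4 (5→3→0→2, push 4): res(0,2)=14
after path 5 (5→4→6→2, push 6): res(0,2)=14
after path 6 (5→8→0→2, push 5): res(0,2)=9
after path 7 (5→4→7→1→2, push 1): res(0,2)=9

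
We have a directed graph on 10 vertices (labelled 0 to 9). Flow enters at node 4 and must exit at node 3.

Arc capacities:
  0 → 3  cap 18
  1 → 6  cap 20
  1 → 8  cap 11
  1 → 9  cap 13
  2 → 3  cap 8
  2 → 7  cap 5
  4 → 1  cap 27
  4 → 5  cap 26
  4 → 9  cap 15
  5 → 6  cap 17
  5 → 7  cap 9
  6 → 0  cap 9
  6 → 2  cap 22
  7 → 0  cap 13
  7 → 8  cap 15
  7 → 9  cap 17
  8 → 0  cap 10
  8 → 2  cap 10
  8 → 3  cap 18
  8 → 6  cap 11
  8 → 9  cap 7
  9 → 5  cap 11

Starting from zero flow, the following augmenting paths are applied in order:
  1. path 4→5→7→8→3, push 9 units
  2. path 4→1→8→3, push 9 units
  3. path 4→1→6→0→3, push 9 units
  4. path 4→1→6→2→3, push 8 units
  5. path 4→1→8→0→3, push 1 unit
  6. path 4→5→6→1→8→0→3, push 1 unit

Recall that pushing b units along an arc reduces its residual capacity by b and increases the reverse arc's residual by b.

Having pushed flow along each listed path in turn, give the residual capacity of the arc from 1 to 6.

after path 1 (4→5→7→8→3, push 9): res(1,6)=20
after path 2 (4→1→8→3, push 9): res(1,6)=20
after path 3 (4→1→6→0→3, push 9): res(1,6)=11
after path 4 (4→1→6→2→3, push 8): res(1,6)=3
after path 5 (4→1→8→0→3, push 1): res(1,6)=3
after path 6 (4→5→6→1→8→0→3, push 1): res(1,6)=4

Residual capacity of (1,6): 4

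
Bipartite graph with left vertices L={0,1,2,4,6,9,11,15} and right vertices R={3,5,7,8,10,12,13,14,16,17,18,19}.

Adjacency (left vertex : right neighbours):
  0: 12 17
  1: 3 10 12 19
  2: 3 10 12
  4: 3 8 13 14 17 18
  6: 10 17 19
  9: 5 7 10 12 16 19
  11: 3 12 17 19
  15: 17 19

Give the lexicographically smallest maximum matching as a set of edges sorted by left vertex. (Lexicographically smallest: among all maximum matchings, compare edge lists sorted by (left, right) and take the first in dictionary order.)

|M| = 7 (so the lex-smallest maximum matching has 7 edges)
process left vertices in ascending order; for each, take the smallest-labelled available neighbour that still permits 7 edges overall, or leave it unmatched if none does
lex-smallest matching: {0-12, 1-3, 2-10, 4-8, 6-17, 9-5, 11-19}

Lex-smallest maximum matching: {(0,12), (1,3), (2,10), (4,8), (6,17), (9,5), (11,19)}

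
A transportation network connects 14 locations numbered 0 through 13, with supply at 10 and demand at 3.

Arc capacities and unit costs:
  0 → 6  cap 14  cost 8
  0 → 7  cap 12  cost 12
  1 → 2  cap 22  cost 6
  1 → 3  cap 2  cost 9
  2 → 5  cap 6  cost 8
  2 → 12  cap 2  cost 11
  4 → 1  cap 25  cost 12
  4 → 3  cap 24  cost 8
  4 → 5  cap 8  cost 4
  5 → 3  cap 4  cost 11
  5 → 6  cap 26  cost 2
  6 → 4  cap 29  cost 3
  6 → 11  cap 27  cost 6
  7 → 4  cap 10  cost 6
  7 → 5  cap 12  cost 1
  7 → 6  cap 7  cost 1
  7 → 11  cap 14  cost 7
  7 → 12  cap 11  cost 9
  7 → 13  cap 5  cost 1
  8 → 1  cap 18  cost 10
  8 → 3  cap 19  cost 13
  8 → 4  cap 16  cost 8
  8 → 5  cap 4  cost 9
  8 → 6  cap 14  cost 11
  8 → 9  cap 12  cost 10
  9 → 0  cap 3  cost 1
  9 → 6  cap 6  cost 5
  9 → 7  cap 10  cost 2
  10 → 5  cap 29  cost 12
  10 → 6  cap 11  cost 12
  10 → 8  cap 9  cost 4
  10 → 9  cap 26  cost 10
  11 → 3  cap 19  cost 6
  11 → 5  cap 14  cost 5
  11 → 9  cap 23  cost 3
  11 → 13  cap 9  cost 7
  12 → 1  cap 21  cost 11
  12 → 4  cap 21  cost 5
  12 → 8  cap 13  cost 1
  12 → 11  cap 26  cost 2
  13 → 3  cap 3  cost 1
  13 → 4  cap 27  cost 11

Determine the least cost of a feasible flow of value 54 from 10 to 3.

Minimum cost for 54 units: 1222

shortest-cost path #1: 10→9→7→13→3 push 3 @ unit cost 14 (adds 42)
shortest-cost path #2: 10→8→3 push 9 @ unit cost 17 (adds 153)
shortest-cost path #3: 10→5→3 push 4 @ unit cost 23 (adds 92)
shortest-cost path #4: 10→6→4→3 push 11 @ unit cost 23 (adds 253)
shortest-cost path #5: 10→9→7→6→4→3 push 7 @ unit cost 24 (adds 168)
shortest-cost path #6: 10→5→6→4→3 push 6 @ unit cost 25 (adds 150)
shortest-cost path #7: 10→5→6→11→3 push 14 @ unit cost 26 (adds 364)
total cost = 1222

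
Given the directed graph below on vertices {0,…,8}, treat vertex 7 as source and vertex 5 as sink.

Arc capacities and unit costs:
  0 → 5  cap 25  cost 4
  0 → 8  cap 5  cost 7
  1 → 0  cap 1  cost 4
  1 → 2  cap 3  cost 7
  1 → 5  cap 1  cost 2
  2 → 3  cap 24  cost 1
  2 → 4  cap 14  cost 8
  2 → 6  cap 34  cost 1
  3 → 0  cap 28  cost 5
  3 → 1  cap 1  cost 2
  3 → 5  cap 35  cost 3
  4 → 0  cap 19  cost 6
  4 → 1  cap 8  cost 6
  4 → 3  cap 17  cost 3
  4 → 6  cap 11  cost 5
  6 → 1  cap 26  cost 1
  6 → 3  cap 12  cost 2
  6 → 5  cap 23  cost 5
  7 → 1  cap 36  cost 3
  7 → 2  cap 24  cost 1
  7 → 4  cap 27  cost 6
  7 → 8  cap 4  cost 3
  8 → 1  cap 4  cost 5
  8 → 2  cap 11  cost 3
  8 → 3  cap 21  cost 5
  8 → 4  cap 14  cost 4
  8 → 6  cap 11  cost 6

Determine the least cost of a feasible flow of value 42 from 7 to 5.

Minimum cost for 42 units: 330

shortest-cost path #1: 7→1→5 push 1 @ unit cost 5 (adds 5)
shortest-cost path #2: 7→2→3→5 push 24 @ unit cost 5 (adds 120)
shortest-cost path #3: 7→8→3→5 push 4 @ unit cost 11 (adds 44)
shortest-cost path #4: 7→1→0→5 push 1 @ unit cost 11 (adds 11)
shortest-cost path #5: 7→4→3→5 push 7 @ unit cost 12 (adds 84)
shortest-cost path #6: 7→4→3→8→2→6→5 push 4 @ unit cost 13 (adds 52)
shortest-cost path #7: 7→4→3→2→6→5 push 1 @ unit cost 14 (adds 14)
total cost = 330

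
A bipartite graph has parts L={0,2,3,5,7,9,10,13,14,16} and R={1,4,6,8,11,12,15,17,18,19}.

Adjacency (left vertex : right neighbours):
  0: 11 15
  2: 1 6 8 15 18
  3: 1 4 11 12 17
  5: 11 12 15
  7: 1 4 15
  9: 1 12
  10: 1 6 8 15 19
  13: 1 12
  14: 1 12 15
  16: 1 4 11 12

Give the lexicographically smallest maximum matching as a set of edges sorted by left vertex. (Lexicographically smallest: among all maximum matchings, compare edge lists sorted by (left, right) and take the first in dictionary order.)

Lex-smallest maximum matching: {(0,11), (2,6), (3,17), (5,12), (7,1), (10,8), (14,15), (16,4)}

|M| = 8 (so the lex-smallest maximum matching has 8 edges)
process left vertices in ascending order; for each, take the smallest-labelled available neighbour that still permits 8 edges overall, or leave it unmatched if none does
lex-smallest matching: {0-11, 2-6, 3-17, 5-12, 7-1, 10-8, 14-15, 16-4}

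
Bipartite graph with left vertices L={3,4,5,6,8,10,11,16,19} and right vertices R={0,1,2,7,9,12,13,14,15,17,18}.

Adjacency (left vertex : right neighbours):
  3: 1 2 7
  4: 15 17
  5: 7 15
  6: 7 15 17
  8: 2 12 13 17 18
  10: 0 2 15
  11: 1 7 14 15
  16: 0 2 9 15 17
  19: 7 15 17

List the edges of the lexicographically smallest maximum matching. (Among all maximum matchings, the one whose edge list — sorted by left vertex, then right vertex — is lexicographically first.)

Lex-smallest maximum matching: {(3,1), (4,15), (5,7), (6,17), (8,2), (10,0), (11,14), (16,9)}

|M| = 8 (so the lex-smallest maximum matching has 8 edges)
process left vertices in ascending order; for each, take the smallest-labelled available neighbour that still permits 8 edges overall, or leave it unmatched if none does
lex-smallest matching: {3-1, 4-15, 5-7, 6-17, 8-2, 10-0, 11-14, 16-9}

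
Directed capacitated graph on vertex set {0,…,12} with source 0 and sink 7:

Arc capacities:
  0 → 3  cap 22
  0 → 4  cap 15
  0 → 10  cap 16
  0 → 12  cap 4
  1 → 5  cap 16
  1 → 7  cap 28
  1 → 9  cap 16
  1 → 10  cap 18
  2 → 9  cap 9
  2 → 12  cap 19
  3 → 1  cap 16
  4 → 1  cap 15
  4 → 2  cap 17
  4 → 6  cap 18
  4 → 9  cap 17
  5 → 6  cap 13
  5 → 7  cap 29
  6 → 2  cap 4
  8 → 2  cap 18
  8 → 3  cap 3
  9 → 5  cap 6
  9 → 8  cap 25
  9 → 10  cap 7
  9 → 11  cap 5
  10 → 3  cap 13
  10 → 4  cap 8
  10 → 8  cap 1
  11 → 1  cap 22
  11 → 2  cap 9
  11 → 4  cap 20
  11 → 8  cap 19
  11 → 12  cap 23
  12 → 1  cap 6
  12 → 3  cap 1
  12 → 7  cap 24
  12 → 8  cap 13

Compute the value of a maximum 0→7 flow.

Maximum flow value: 44

augment #1: 0→12→7 bottleneck 4, total now 4
augment #2: 0→3→1→7 bottleneck 16, total now 20
augment #3: 0→4→1→7 bottleneck 12, total now 32
augment #4: 0→4→1→5→7 bottleneck 3, total now 35
augment #5: 0→10→4→2→12→7 bottleneck 8, total now 43
augment #6: 0→10→8→2→12→7 bottleneck 1, total now 44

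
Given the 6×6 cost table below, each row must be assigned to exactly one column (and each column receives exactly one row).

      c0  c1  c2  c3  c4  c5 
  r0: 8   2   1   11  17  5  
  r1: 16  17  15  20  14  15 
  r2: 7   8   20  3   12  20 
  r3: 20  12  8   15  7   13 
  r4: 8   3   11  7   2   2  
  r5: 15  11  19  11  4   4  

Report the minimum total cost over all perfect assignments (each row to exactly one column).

Minimum assignment cost: 34

optimal assignment: row0→col2 (cost 1), row1→col0 (cost 16), row2→col3 (cost 3), row3→col4 (cost 7), row4→col1 (cost 3), row5→col5 (cost 4)
total = 1 + 16 + 3 + 7 + 3 + 4 = 34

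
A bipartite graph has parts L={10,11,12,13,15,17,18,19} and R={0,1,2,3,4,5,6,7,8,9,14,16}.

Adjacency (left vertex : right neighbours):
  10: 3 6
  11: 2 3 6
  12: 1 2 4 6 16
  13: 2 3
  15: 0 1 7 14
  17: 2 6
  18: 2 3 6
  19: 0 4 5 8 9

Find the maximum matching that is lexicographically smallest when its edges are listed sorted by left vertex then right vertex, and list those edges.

Lex-smallest maximum matching: {(10,3), (11,2), (12,1), (15,0), (17,6), (19,4)}

|M| = 6 (so the lex-smallest maximum matching has 6 edges)
process left vertices in ascending order; for each, take the smallest-labelled available neighbour that still permits 6 edges overall, or leave it unmatched if none does
lex-smallest matching: {10-3, 11-2, 12-1, 15-0, 17-6, 19-4}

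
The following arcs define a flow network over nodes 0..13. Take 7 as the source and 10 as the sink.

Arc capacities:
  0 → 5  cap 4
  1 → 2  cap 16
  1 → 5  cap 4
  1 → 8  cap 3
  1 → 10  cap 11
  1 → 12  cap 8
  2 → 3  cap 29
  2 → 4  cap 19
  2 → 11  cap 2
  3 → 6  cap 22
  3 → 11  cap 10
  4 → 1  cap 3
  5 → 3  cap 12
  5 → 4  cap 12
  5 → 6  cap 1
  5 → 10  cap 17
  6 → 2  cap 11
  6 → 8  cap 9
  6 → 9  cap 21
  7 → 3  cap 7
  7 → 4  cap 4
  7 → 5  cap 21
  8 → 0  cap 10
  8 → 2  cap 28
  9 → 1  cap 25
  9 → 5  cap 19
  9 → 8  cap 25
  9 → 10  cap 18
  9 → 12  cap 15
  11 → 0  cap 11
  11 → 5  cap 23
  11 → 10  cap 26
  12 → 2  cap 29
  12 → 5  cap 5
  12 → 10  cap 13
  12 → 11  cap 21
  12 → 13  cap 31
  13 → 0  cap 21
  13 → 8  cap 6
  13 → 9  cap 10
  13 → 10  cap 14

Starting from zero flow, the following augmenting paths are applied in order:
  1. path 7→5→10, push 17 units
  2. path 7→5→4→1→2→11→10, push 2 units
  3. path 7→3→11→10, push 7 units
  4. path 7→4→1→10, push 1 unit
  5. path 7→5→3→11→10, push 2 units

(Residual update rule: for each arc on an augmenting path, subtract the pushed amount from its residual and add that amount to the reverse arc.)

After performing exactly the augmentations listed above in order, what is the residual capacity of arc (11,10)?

after path 1 (7→5→10, push 17): res(11,10)=26
after path 2 (7→5→4→1→2→11→10, push 2): res(11,10)=24
after path 3 (7→3→11→10, push 7): res(11,10)=17
after path 4 (7→4→1→10, push 1): res(11,10)=17
after path 5 (7→5→3→11→10, push 2): res(11,10)=15

Residual capacity of (11,10): 15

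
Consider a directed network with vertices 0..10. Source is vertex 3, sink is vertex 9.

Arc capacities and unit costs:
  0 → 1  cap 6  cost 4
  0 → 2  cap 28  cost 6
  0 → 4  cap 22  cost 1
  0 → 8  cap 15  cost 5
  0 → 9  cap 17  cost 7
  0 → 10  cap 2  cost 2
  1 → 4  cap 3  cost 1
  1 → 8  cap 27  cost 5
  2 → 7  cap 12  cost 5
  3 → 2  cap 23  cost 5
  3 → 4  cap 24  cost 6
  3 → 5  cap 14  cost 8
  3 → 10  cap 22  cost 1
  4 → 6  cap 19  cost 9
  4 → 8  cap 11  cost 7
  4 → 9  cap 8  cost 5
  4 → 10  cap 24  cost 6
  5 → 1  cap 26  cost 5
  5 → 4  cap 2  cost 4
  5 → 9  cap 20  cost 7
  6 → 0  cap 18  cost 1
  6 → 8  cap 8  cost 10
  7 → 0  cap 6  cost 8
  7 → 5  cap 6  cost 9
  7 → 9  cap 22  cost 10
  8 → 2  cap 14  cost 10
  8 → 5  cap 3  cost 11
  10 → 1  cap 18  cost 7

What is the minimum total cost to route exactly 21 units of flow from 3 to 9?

shortest-cost path #1: 3→4→9 push 8 @ unit cost 11 (adds 88)
shortest-cost path #2: 3→5→9 push 13 @ unit cost 15 (adds 195)
total cost = 283

Minimum cost for 21 units: 283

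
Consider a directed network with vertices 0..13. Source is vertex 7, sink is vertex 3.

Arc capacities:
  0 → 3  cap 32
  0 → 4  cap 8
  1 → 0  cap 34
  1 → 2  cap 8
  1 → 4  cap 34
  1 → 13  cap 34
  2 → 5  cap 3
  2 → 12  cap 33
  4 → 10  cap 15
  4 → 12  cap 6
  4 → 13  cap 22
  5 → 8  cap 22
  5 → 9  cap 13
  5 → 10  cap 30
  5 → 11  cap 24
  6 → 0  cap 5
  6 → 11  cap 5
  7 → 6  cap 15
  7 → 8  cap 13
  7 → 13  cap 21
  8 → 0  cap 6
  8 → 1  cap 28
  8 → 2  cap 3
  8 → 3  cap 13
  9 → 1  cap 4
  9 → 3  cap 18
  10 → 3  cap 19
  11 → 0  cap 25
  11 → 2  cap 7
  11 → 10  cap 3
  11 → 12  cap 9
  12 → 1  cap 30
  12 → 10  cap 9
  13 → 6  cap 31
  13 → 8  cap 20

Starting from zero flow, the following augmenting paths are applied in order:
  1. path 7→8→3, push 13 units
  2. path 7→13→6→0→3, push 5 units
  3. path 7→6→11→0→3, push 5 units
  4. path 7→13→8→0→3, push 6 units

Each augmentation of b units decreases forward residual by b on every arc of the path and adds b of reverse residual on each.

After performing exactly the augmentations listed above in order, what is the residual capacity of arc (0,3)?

after path 1 (7→8→3, push 13): res(0,3)=32
after path 2 (7→13→6→0→3, push 5): res(0,3)=27
after path 3 (7→6→11→0→3, push 5): res(0,3)=22
after path 4 (7→13→8→0→3, push 6): res(0,3)=16

Residual capacity of (0,3): 16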